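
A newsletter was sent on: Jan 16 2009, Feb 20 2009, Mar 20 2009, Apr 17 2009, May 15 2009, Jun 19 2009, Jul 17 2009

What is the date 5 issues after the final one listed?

Dec 18 2009

Gaps: 35, 28, 28, 28, 35, 28 days — a mix of 28 and 35. Every date is a Friday.
Each is the 3rd Friday of its month.
3rd Friday of August 2009: Aug 21 2009.
September 2009 — 3rd Friday is Sep 18 2009.
October 2009 — 3rd Friday is Oct 16 2009.
3rd Friday of November 2009: Nov 20 2009.
December 2009 — 3rd Friday is Dec 18 2009.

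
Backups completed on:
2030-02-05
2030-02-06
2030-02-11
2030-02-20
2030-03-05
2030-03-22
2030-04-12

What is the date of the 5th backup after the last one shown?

The spacing grows by 4 each time: 1, 5, 9, 13, 17, 21 days.
Next gap: 25 days. 2030-04-12 + 25 days = 2030-05-07.
Next gap: 29 days. 2030-05-07 + 29 days = 2030-06-05.
Next gap: 33 days. 2030-06-05 + 33 days = 2030-07-08.
Next gap: 37 days. 2030-07-08 + 37 days = 2030-08-14.
Next gap: 41 days. 2030-08-14 + 41 days = 2030-09-24.

2030-09-24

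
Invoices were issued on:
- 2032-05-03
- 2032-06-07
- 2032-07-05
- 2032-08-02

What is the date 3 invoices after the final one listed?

2032-11-01

All dates are Mondays, 35, 28, 28 days apart.
Specifically, the 1st Monday of each month.
September 2032 — 1st Monday is 2032-09-06.
1st Monday of October 2032: 2032-10-04.
1st Monday of November 2032: 2032-11-01.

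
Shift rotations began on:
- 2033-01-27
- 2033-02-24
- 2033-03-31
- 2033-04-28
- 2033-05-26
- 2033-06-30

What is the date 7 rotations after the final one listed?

These are Thursdays with 28, 35, 28, 28, 35-day gaps.
Each is the final Thursday of its month — 2033-03-31 is past the 28th, so '4th Thursday' doesn't fit.
Last Thursday of July 2033: 2033-07-28.
Last Thursday of August 2033: 2033-08-25.
Last Thursday of September 2033: 2033-09-29.
Last Thursday of October 2033: 2033-10-27.
November 2033 ends with Thursday 2033-11-24.
December 2033 ends with Thursday 2033-12-29.
January 2034 ends with Thursday 2034-01-26.

2034-01-26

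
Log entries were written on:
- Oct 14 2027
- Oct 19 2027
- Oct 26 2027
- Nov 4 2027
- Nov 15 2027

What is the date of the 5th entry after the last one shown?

Feb 8 2028

The spacing grows by 2 each time: 5, 7, 9, 11 days.
Next gap: 13 days. Nov 15 2027 + 13 days = Nov 28 2027.
Next gap: 15 days. Nov 28 2027 + 15 days = Dec 13 2027.
Next gap: 17 days. Dec 13 2027 + 17 days = Dec 30 2027.
Next gap: 19 days. Dec 30 2027 + 19 days = Jan 18 2028.
Next gap: 21 days. Jan 18 2028 + 21 days = Feb 8 2028.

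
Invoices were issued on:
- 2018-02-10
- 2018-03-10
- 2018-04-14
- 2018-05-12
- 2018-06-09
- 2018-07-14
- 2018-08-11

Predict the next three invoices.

2018-09-08, 2018-10-13, 2018-11-10

These are Saturdays at 28- or 35-day spacing (28, 35, 28, 28, 35, 28).
The pattern: 2nd Saturday of the month.
2nd Saturday of September 2018: 2018-09-08.
October 2018 — 2nd Saturday is 2018-10-13.
November 2018 — 2nd Saturday is 2018-11-10.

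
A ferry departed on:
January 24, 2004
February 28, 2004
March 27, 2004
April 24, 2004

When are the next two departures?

May 22, 2004; June 26, 2004

Gaps: 35, 28, 28 days — a mix of 28 and 35. Every date is a Saturday.
Each is the 4th Saturday of its month.
May 2004 — 4th Saturday is May 22, 2004.
June 2004 — 4th Saturday is June 26, 2004.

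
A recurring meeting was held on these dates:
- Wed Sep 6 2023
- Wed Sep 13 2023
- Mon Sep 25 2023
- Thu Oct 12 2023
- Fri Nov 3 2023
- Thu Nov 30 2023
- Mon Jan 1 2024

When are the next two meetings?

Wed Feb 7 2024, Wed Mar 20 2024

Gaps: 7, 12, 17, 22, 27, 32 days — each gap is 5 larger than the previous one.
Next gap: 37 days. Mon Jan 1 2024 + 37 days = Wed Feb 7 2024.
Next gap: 42 days. Wed Feb 7 2024 + 42 days = Wed Mar 20 2024.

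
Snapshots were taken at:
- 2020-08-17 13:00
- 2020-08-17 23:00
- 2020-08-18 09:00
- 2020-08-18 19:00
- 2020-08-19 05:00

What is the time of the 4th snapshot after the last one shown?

2020-08-20 21:00

Gaps: 10, 10, 10, 10 hours — each event is 10 hours after the previous one.
2020-08-19 05:00 + 10 h = 2020-08-19 15:00.
2020-08-19 15:00 + 10 h = 2020-08-20 01:00.
2020-08-20 01:00 + 10 h = 2020-08-20 11:00.
2020-08-20 11:00 + 10 h = 2020-08-20 21:00.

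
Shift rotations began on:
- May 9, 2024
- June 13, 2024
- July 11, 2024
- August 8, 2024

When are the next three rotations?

September 12, 2024; October 10, 2024; November 14, 2024

These are Thursdays at 28- or 35-day spacing (35, 28, 28).
The pattern: 2nd Thursday of the month.
2nd Thursday of September 2024: September 12, 2024.
October 2024 — 2nd Thursday is October 10, 2024.
November 2024 — 2nd Thursday is November 14, 2024.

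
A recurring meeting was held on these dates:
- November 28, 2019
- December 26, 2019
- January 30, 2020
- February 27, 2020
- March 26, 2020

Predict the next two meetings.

Every date is a Thursday; gaps 28, 35, 28, 28 days.
Each is the last Thursday of its month (at least one falls on the 29th or later, ruling out '4th Thursday').
April 2020 ends with Thursday April 30, 2020.
Last Thursday of May 2020: May 28, 2020.

April 30, 2020; May 28, 2020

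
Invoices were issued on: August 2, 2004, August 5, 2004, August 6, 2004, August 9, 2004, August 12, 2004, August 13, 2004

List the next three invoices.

August 16, 2004; August 19, 2004; August 20, 2004

Every event lands on a Monday or Thursday or Friday (gaps cycle 3, 1, 3, 3, 1).
So the schedule is: every Monday, Thursday and Friday.
Next Monday: August 16, 2004.
Next Thursday: August 19, 2004.
Next Friday: August 20, 2004.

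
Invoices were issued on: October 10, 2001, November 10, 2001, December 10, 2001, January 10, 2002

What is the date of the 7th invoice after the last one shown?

August 10, 2002

The day-of-month is always 10 (31, 30, 31 days between events).
So this recurs on the 10th of each month.
February 2002: February 10, 2002.
March 2002: March 10, 2002.
April 2002: April 10, 2002.
Next: May 2002 → May 10, 2002.
Next: June 2002 → June 10, 2002.
July 2002: July 10, 2002.
August 2002: August 10, 2002.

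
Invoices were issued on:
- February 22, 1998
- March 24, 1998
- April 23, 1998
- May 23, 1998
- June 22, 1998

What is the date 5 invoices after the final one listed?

November 19, 1998

Every event comes 30 days after the last (30, 30, 30, 30).
June 22, 1998 + 30 days = July 22, 1998.
July 22, 1998 + 30 days = August 21, 1998.
August 21, 1998 + 30 days = September 20, 1998.
September 20, 1998 + 30 days = October 20, 1998.
October 20, 1998 + 30 days = November 19, 1998.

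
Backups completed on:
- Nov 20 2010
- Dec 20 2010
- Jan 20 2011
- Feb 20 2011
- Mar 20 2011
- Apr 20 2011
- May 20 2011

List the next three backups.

Jun 20 2011, Jul 20 2011, Aug 20 2011

Each date is the 20th; the gaps (30, 31, 31, 28, 31, 30) track the month lengths.
The rule is the 20th of each month.
Next: June 2011 → Jun 20 2011.
Next: July 2011 → Jul 20 2011.
August 2011: Aug 20 2011.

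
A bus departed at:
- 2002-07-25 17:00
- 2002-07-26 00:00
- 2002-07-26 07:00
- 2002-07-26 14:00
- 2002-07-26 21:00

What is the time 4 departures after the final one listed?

2002-07-28 01:00

Spacing: 7, 7, 7, 7 h — constant 7 h.
2002-07-26 21:00 + 7 h = 2002-07-27 04:00.
2002-07-27 04:00 + 7 h = 2002-07-27 11:00.
2002-07-27 11:00 + 7 h = 2002-07-27 18:00.
2002-07-27 18:00 + 7 h = 2002-07-28 01:00.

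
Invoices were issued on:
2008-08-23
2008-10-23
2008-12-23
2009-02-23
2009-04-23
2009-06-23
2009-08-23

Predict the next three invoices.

2009-10-23, 2009-12-23, 2010-02-23

The day-of-month is always 23 (61, 61, 62, 59, 61, 61 days between events).
So this recurs on the 23rd of every 2 months.
Next: October 2009 → 2009-10-23.
Next: December 2009 → 2009-12-23.
February 2010: 2010-02-23.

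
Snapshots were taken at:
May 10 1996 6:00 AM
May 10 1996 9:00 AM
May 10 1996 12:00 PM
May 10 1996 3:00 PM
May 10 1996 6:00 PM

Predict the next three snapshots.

May 10 1996 9:00 PM, May 11 1996 12:00 AM, May 11 1996 3:00 AM

Gaps: 3, 3, 3, 3 hours — each event is 3 hours after the previous one.
May 10 1996 6:00 PM + 3 h = May 10 1996 9:00 PM.
May 10 1996 9:00 PM + 3 h = May 11 1996 12:00 AM.
May 11 1996 12:00 AM + 3 h = May 11 1996 3:00 AM.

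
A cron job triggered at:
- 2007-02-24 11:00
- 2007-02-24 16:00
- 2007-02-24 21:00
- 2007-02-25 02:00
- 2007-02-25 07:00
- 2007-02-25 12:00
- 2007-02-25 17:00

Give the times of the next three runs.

Spacing: 5, 5, 5, 5, 5, 5 h — constant 5 h.
2007-02-25 17:00 + 5 h = 2007-02-25 22:00.
2007-02-25 22:00 + 5 h = 2007-02-26 03:00.
2007-02-26 03:00 + 5 h = 2007-02-26 08:00.

2007-02-25 22:00, 2007-02-26 03:00, 2007-02-26 08:00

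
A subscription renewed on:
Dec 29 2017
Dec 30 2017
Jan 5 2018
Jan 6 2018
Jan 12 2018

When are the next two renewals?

Every event lands on a Friday or Saturday (gaps cycle 1, 6, 1, 6).
So the schedule is: every Friday and Saturday.
The following Saturday is Jan 13 2018.
Next Friday: Jan 19 2018.

Jan 13 2018, Jan 19 2018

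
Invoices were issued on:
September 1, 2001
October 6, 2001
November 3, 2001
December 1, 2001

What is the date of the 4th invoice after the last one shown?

April 6, 2002

These are Saturdays at 28- or 35-day spacing (35, 28, 28).
The pattern: 1st Saturday of the month.
1st Saturday of January 2002: January 5, 2002.
1st Saturday of February 2002: February 2, 2002.
1st Saturday of March 2002: March 2, 2002.
1st Saturday of April 2002: April 6, 2002.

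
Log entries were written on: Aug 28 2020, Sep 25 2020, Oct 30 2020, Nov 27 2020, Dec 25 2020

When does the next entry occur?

Jan 29 2021

Every date is a Friday; gaps 28, 35, 28, 28 days.
Each is the last Friday of its month (at least one falls on the 29th or later, ruling out '4th Friday').
Last Friday of January 2021: Jan 29 2021.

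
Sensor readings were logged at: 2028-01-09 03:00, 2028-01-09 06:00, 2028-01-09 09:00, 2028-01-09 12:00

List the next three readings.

2028-01-09 15:00, 2028-01-09 18:00, 2028-01-09 21:00

Spacing: 3, 3, 3 h — constant 3 h.
2028-01-09 12:00 + 3 h = 2028-01-09 15:00.
2028-01-09 15:00 + 3 h = 2028-01-09 18:00.
2028-01-09 18:00 + 3 h = 2028-01-09 21:00.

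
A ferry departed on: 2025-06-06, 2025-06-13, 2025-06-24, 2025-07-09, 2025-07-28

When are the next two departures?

Gaps: 7, 11, 15, 19 days — each gap is 4 larger than the previous one.
Next gap: 23 days. 2025-07-28 + 23 days = 2025-08-20.
Next gap: 27 days. 2025-08-20 + 27 days = 2025-09-16.

2025-08-20, 2025-09-16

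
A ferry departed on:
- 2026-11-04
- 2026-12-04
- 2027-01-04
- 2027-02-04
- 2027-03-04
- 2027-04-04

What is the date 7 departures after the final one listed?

Each date is the 4th; the gaps (30, 31, 31, 28, 31) track the month lengths.
The rule is the 4th of each month.
May 2027: 2027-05-04.
June 2027: 2027-06-04.
Next: July 2027 → 2027-07-04.
Next: August 2027 → 2027-08-04.
September 2027: 2027-09-04.
Next: October 2027 → 2027-10-04.
November 2027: 2027-11-04.

2027-11-04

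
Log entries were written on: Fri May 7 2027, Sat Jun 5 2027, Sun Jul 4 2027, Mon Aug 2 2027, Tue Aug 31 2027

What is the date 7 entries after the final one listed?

Tue Mar 21 2028

Every event comes 29 days after the last (29, 29, 29, 29).
Tue Aug 31 2027 + 29 days = Wed Sep 29 2027.
Wed Sep 29 2027 + 29 days = Thu Oct 28 2027.
Thu Oct 28 2027 + 29 days = Fri Nov 26 2027.
Fri Nov 26 2027 + 29 days = Sat Dec 25 2027.
Sat Dec 25 2027 + 29 days = Sun Jan 23 2028.
Sun Jan 23 2028 + 29 days = Mon Feb 21 2028.
Mon Feb 21 2028 + 29 days = Tue Mar 21 2028.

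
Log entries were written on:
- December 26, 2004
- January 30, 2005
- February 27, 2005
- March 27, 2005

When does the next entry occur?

All Sundays; the gaps (35, 28, 28) vary with month length.
This is the last Sunday of each month.
Last Sunday of April 2005: April 24, 2005.

April 24, 2005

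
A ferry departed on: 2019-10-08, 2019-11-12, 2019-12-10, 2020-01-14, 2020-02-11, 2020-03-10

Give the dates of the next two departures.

These are Tuesdays at 28- or 35-day spacing (35, 28, 35, 28, 28).
The pattern: 2nd Tuesday of the month.
2nd Tuesday of April 2020: 2020-04-14.
2nd Tuesday of May 2020: 2020-05-12.

2020-04-14, 2020-05-12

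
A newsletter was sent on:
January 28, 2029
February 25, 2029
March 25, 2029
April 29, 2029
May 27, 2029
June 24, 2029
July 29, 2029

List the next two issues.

August 26, 2029; September 30, 2029

Every date is a Sunday; gaps 28, 28, 35, 28, 28, 35 days.
Each is the last Sunday of its month (at least one falls on the 29th or later, ruling out '4th Sunday').
August 2029 ends with Sunday August 26, 2029.
September 2029 ends with Sunday September 30, 2029.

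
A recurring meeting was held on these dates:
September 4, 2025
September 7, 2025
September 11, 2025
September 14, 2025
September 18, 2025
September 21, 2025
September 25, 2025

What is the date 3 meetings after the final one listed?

Gaps: 3, 4, 3, 4, 3, 4 days — not constant, but cyclic with period 2.
The events fall on every Thursday and Sunday.
Next Sunday: September 28, 2025.
Next Thursday: October 2, 2025.
The following Sunday is October 5, 2025.

October 5, 2025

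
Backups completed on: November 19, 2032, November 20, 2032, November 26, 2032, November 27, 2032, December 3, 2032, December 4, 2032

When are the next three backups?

December 10, 2032; December 11, 2032; December 17, 2032

Gaps: 1, 6, 1, 6, 1 days — not constant, but cyclic with period 2.
The events fall on every Friday and Saturday.
The following Friday is December 10, 2032.
The following Saturday is December 11, 2032.
Next Friday: December 17, 2032.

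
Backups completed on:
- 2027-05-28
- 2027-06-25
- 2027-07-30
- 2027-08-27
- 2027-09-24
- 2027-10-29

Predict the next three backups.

2027-11-26, 2027-12-31, 2028-01-28

All Fridays; the gaps (28, 35, 28, 28, 35) vary with month length.
This is the last Friday of each month.
Last Friday of November 2027: 2027-11-26.
December 2027 ends with Friday 2027-12-31.
January 2028 ends with Friday 2028-01-28.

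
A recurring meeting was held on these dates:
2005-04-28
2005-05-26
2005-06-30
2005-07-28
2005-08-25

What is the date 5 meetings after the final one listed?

2006-01-26

These are Thursdays with 28, 35, 28, 28-day gaps.
Each is the final Thursday of its month — 2005-06-30 is past the 28th, so '4th Thursday' doesn't fit.
September 2005 ends with Thursday 2005-09-29.
Last Thursday of October 2005: 2005-10-27.
November 2005 ends with Thursday 2005-11-24.
December 2005 ends with Thursday 2005-12-29.
Last Thursday of January 2006: 2006-01-26.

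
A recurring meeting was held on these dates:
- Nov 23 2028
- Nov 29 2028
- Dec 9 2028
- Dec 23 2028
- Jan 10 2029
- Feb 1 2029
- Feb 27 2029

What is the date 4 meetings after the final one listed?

Gaps: 6, 10, 14, 18, 22, 26 days — each gap is 4 larger than the previous one.
Next gap: 30 days. Feb 27 2029 + 30 days = Mar 29 2029.
Next gap: 34 days. Mar 29 2029 + 34 days = May 2 2029.
Next gap: 38 days. May 2 2029 + 38 days = Jun 9 2029.
Next gap: 42 days. Jun 9 2029 + 42 days = Jul 21 2029.

Jul 21 2029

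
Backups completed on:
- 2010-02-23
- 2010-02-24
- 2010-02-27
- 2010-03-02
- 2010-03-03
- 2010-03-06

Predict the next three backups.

2010-03-09, 2010-03-10, 2010-03-13

The gap pattern 1, 3, 3, 1, 3 repeats every 3 events.
These are the Tuesdays, Wednesdays and Saturdays of each week.
The following Tuesday is 2010-03-09.
The following Wednesday is 2010-03-10.
Next Saturday: 2010-03-13.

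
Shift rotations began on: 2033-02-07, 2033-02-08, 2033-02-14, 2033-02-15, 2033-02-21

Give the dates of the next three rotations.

2033-02-22, 2033-02-28, 2033-03-01

Gaps: 1, 6, 1, 6 days — not constant, but cyclic with period 2.
The events fall on every Monday and Tuesday.
Next Tuesday: 2033-02-22.
The following Monday is 2033-02-28.
The following Tuesday is 2033-03-01.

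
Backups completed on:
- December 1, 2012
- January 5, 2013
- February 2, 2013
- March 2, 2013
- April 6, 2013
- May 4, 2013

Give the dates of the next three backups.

June 1, 2013; July 6, 2013; August 3, 2013

These are Saturdays at 28- or 35-day spacing (35, 28, 28, 35, 28).
The pattern: 1st Saturday of the month.
1st Saturday of June 2013: June 1, 2013.
July 2013 — 1st Saturday is July 6, 2013.
August 2013 — 1st Saturday is August 3, 2013.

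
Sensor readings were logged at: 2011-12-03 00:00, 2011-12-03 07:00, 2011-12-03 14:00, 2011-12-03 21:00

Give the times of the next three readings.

Spacing: 7, 7, 7 h — constant 7 h.
2011-12-03 21:00 + 7 h = 2011-12-04 04:00.
2011-12-04 04:00 + 7 h = 2011-12-04 11:00.
2011-12-04 11:00 + 7 h = 2011-12-04 18:00.

2011-12-04 04:00, 2011-12-04 11:00, 2011-12-04 18:00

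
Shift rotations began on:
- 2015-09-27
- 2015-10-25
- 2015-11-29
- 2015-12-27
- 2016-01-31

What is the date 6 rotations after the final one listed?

Every date is a Sunday; gaps 28, 35, 28, 35 days.
Each is the last Sunday of its month (at least one falls on the 29th or later, ruling out '4th Sunday').
Last Sunday of February 2016: 2016-02-28.
Last Sunday of March 2016: 2016-03-27.
Last Sunday of April 2016: 2016-04-24.
May 2016 ends with Sunday 2016-05-29.
Last Sunday of June 2016: 2016-06-26.
Last Sunday of July 2016: 2016-07-31.

2016-07-31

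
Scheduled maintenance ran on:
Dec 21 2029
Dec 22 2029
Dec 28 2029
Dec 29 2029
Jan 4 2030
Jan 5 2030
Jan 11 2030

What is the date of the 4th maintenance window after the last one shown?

The gap pattern 1, 6, 1, 6, 1, 6 repeats every 2 events.
These are the Fridays and Saturdays of each week.
Next Saturday: Jan 12 2030.
Next Friday: Jan 18 2030.
The following Saturday is Jan 19 2030.
The following Friday is Jan 25 2030.

Jan 25 2030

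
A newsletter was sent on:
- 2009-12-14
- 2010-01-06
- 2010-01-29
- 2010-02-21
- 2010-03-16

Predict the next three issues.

Gaps between consecutive events: 23, 23, 23, 23 days — a constant 23-day interval.
2010-03-16 + 23 days = 2010-04-08.
2010-04-08 + 23 days = 2010-05-01.
2010-05-01 + 23 days = 2010-05-24.

2010-04-08, 2010-05-01, 2010-05-24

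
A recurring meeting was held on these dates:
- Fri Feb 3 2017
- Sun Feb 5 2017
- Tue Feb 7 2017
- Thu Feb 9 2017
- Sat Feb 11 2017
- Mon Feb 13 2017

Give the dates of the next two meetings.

The spacing is 2, 2, 2, 2, 2 days — always 2 days.
Mon Feb 13 2017 + 2 days = Wed Feb 15 2017.
Wed Feb 15 2017 + 2 days = Fri Feb 17 2017.

Wed Feb 15 2017, Fri Feb 17 2017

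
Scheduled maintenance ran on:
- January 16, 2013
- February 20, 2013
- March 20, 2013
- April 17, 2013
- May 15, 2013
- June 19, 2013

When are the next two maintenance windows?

July 17, 2013; August 21, 2013

All dates are Wednesdays, 35, 28, 28, 28, 35 days apart.
Specifically, the 3rd Wednesday of each month.
3rd Wednesday of July 2013: July 17, 2013.
3rd Wednesday of August 2013: August 21, 2013.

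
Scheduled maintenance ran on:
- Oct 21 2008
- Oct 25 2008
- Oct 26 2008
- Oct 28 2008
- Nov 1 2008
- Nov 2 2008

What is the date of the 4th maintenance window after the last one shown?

The gap pattern 4, 1, 2, 4, 1 repeats every 3 events.
These are the Tuesdays, Saturdays and Sundays of each week.
Next Tuesday: Nov 4 2008.
Next Saturday: Nov 8 2008.
The following Sunday is Nov 9 2008.
The following Tuesday is Nov 11 2008.

Nov 11 2008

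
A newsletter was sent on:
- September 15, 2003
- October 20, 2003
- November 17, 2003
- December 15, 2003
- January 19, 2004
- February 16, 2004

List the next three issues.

All dates are Mondays, 35, 28, 28, 35, 28 days apart.
Specifically, the 3rd Monday of each month.
3rd Monday of March 2004: March 15, 2004.
3rd Monday of April 2004: April 19, 2004.
3rd Monday of May 2004: May 17, 2004.

March 15, 2004; April 19, 2004; May 17, 2004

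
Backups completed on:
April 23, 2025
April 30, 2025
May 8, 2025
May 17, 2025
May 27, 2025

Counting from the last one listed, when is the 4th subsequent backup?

July 16, 2025

The spacing grows by 1 each time: 7, 8, 9, 10 days.
Next gap: 11 days. May 27, 2025 + 11 days = June 7, 2025.
Next gap: 12 days. June 7, 2025 + 12 days = June 19, 2025.
Next gap: 13 days. June 19, 2025 + 13 days = July 2, 2025.
Next gap: 14 days. July 2, 2025 + 14 days = July 16, 2025.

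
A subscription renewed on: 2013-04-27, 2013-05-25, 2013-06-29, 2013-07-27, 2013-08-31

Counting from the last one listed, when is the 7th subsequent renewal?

Every date is a Saturday; gaps 28, 35, 28, 35 days.
Each is the last Saturday of its month (at least one falls on the 29th or later, ruling out '4th Saturday').
September 2013 ends with Saturday 2013-09-28.
October 2013 ends with Saturday 2013-10-26.
Last Saturday of November 2013: 2013-11-30.
Last Saturday of December 2013: 2013-12-28.
Last Saturday of January 2014: 2014-01-25.
Last Saturday of February 2014: 2014-02-22.
March 2014 ends with Saturday 2014-03-29.

2014-03-29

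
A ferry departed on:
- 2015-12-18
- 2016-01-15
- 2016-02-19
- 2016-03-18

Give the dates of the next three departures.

2016-04-15, 2016-05-20, 2016-06-17

These are Fridays at 28- or 35-day spacing (28, 35, 28).
The pattern: 3rd Friday of the month.
April 2016 — 3rd Friday is 2016-04-15.
3rd Friday of May 2016: 2016-05-20.
June 2016 — 3rd Friday is 2016-06-17.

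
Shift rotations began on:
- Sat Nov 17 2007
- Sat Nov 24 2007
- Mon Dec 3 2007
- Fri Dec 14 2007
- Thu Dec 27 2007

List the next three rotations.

Intervals are 7, 9, 11, 13 days — an arithmetic progression with common difference 2.
Next gap: 15 days. Thu Dec 27 2007 + 15 days = Fri Jan 11 2008.
Next gap: 17 days. Fri Jan 11 2008 + 17 days = Mon Jan 28 2008.
Next gap: 19 days. Mon Jan 28 2008 + 19 days = Sat Feb 16 2008.

Fri Jan 11 2008, Mon Jan 28 2008, Sat Feb 16 2008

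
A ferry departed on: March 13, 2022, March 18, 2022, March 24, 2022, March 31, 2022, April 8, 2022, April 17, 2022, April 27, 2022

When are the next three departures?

May 8, 2022; May 20, 2022; June 2, 2022

The spacing grows by 1 each time: 5, 6, 7, 8, 9, 10 days.
Next gap: 11 days. April 27, 2022 + 11 days = May 8, 2022.
Next gap: 12 days. May 8, 2022 + 12 days = May 20, 2022.
Next gap: 13 days. May 20, 2022 + 13 days = June 2, 2022.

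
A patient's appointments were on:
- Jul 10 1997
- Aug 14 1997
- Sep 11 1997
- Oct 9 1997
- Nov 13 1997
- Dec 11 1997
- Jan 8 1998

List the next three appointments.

These are Thursdays at 28- or 35-day spacing (35, 28, 28, 35, 28, 28).
The pattern: 2nd Thursday of the month.
2nd Thursday of February 1998: Feb 12 1998.
March 1998 — 2nd Thursday is Mar 12 1998.
April 1998 — 2nd Thursday is Apr 9 1998.

Feb 12 1998, Mar 12 1998, Apr 9 1998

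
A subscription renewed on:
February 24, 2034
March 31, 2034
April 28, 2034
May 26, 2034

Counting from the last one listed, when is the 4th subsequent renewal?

September 29, 2034

All Fridays; the gaps (35, 28, 28) vary with month length.
This is the last Friday of each month.
Last Friday of June 2034: June 30, 2034.
Last Friday of July 2034: July 28, 2034.
Last Friday of August 2034: August 25, 2034.
September 2034 ends with Friday September 29, 2034.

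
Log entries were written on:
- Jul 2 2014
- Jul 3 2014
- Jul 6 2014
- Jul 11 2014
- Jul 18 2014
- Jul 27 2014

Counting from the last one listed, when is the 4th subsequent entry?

Sep 21 2014

The spacing grows by 2 each time: 1, 3, 5, 7, 9 days.
Next gap: 11 days. Jul 27 2014 + 11 days = Aug 7 2014.
Next gap: 13 days. Aug 7 2014 + 13 days = Aug 20 2014.
Next gap: 15 days. Aug 20 2014 + 15 days = Sep 4 2014.
Next gap: 17 days. Sep 4 2014 + 17 days = Sep 21 2014.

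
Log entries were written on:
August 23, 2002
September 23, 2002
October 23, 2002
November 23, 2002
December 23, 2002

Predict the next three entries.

The day-of-month is always 23 (31, 30, 31, 30 days between events).
So this recurs on the 23rd of each month.
Next: January 2003 → January 23, 2003.
Next: February 2003 → February 23, 2003.
March 2003: March 23, 2003.

January 23, 2003; February 23, 2003; March 23, 2003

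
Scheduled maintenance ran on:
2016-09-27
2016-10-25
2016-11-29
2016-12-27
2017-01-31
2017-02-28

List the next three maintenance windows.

2017-03-28, 2017-04-25, 2017-05-30

All Tuesdays; the gaps (28, 35, 28, 35, 28) vary with month length.
This is the last Tuesday of each month.
March 2017 ends with Tuesday 2017-03-28.
April 2017 ends with Tuesday 2017-04-25.
Last Tuesday of May 2017: 2017-05-30.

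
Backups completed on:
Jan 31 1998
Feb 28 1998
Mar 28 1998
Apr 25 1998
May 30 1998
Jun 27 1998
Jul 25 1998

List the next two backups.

Aug 29 1998, Sep 26 1998

Every date is a Saturday; gaps 28, 28, 28, 35, 28, 28 days.
Each is the last Saturday of its month (at least one falls on the 29th or later, ruling out '4th Saturday').
August 1998 ends with Saturday Aug 29 1998.
Last Saturday of September 1998: Sep 26 1998.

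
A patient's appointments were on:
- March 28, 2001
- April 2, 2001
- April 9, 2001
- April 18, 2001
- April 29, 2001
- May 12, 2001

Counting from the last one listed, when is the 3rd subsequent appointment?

Gaps: 5, 7, 9, 11, 13 days — each gap is 2 larger than the previous one.
Next gap: 15 days. May 12, 2001 + 15 days = May 27, 2001.
Next gap: 17 days. May 27, 2001 + 17 days = June 13, 2001.
Next gap: 19 days. June 13, 2001 + 19 days = July 2, 2001.

July 2, 2001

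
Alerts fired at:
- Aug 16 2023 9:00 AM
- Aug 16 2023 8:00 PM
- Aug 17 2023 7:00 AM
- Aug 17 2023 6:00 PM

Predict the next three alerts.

Aug 18 2023 5:00 AM, Aug 18 2023 4:00 PM, Aug 19 2023 3:00 AM

Gaps: 11, 11, 11 hours — each event is 11 hours after the previous one.
Aug 17 2023 6:00 PM + 11 h = Aug 18 2023 5:00 AM.
Aug 18 2023 5:00 AM + 11 h = Aug 18 2023 4:00 PM.
Aug 18 2023 4:00 PM + 11 h = Aug 19 2023 3:00 AM.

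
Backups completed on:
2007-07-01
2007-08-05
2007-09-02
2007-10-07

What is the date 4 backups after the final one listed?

All dates are Sundays, 35, 28, 35 days apart.
Specifically, the 1st Sunday of each month.
1st Sunday of November 2007: 2007-11-04.
December 2007 — 1st Sunday is 2007-12-02.
1st Sunday of January 2008: 2008-01-06.
1st Sunday of February 2008: 2008-02-03.

2008-02-03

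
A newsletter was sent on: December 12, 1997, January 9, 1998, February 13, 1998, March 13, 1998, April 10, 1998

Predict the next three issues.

May 8, 1998; June 12, 1998; July 10, 1998

Gaps: 28, 35, 28, 28 days — a mix of 28 and 35. Every date is a Friday.
Each is the 2nd Friday of its month.
2nd Friday of May 1998: May 8, 1998.
June 1998 — 2nd Friday is June 12, 1998.
2nd Friday of July 1998: July 10, 1998.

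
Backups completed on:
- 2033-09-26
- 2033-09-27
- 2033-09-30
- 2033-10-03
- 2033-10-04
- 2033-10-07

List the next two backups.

Every event lands on a Monday or Tuesday or Friday (gaps cycle 1, 3, 3, 1, 3).
So the schedule is: every Monday, Tuesday and Friday.
The following Monday is 2033-10-10.
The following Tuesday is 2033-10-11.

2033-10-10, 2033-10-11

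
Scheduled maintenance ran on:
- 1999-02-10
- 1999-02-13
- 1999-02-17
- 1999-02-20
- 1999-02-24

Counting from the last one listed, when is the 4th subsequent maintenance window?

Every event lands on a Wednesday or Saturday (gaps cycle 3, 4, 3, 4).
So the schedule is: every Wednesday and Saturday.
Next Saturday: 1999-02-27.
The following Wednesday is 1999-03-03.
The following Saturday is 1999-03-06.
The following Wednesday is 1999-03-10.

1999-03-10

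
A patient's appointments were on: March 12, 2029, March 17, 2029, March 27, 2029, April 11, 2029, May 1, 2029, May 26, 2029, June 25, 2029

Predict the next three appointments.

Gaps: 5, 10, 15, 20, 25, 30 days — each gap is 5 larger than the previous one.
Next gap: 35 days. June 25, 2029 + 35 days = July 30, 2029.
Next gap: 40 days. July 30, 2029 + 40 days = September 8, 2029.
Next gap: 45 days. September 8, 2029 + 45 days = October 23, 2029.

July 30, 2029; September 8, 2029; October 23, 2029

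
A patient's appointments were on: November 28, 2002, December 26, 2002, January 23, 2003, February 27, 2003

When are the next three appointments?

March 27, 2003; April 24, 2003; May 22, 2003

All dates are Thursdays, 28, 28, 35 days apart.
Specifically, the 4th Thursday of each month.
March 2003 — 4th Thursday is March 27, 2003.
4th Thursday of April 2003: April 24, 2003.
4th Thursday of May 2003: May 22, 2003.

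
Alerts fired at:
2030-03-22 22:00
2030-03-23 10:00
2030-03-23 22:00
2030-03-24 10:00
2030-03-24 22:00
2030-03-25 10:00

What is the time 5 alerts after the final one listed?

2030-03-27 22:00

Gaps: 12, 12, 12, 12, 12 hours — each event is 12 hours after the previous one.
2030-03-25 10:00 + 12 h = 2030-03-25 22:00.
2030-03-25 22:00 + 12 h = 2030-03-26 10:00.
2030-03-26 10:00 + 12 h = 2030-03-26 22:00.
2030-03-26 22:00 + 12 h = 2030-03-27 10:00.
2030-03-27 10:00 + 12 h = 2030-03-27 22:00.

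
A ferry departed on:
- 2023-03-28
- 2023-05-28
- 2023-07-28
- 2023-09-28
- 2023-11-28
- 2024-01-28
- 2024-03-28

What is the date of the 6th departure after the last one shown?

The day-of-month is always 28 (61, 61, 62, 61, 61, 60 days between events).
So this recurs on the 28th of every 2 months.
Next: May 2024 → 2024-05-28.
July 2024: 2024-07-28.
Next: September 2024 → 2024-09-28.
November 2024: 2024-11-28.
Next: January 2025 → 2025-01-28.
March 2025: 2025-03-28.

2025-03-28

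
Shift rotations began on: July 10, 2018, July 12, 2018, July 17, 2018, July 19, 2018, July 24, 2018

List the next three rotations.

Gaps: 2, 5, 2, 5 days — not constant, but cyclic with period 2.
The events fall on every Tuesday and Thursday.
Next Thursday: July 26, 2018.
Next Tuesday: July 31, 2018.
Next Thursday: August 2, 2018.

July 26, 2018; July 31, 2018; August 2, 2018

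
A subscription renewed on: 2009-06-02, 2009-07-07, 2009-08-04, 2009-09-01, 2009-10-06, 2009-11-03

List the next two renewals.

These are Tuesdays at 28- or 35-day spacing (35, 28, 28, 35, 28).
The pattern: 1st Tuesday of the month.
1st Tuesday of December 2009: 2009-12-01.
1st Tuesday of January 2010: 2010-01-05.

2009-12-01, 2010-01-05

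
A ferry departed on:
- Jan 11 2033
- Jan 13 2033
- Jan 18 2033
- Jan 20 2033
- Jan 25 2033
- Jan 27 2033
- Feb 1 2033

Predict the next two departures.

Feb 3 2033, Feb 8 2033

The gap pattern 2, 5, 2, 5, 2, 5 repeats every 2 events.
These are the Tuesdays and Thursdays of each week.
Next Thursday: Feb 3 2033.
Next Tuesday: Feb 8 2033.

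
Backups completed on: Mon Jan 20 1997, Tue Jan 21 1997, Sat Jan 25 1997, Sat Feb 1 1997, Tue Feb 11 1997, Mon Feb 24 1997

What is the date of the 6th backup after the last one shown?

Tue Jul 15 1997

Gaps: 1, 4, 7, 10, 13 days — each gap is 3 larger than the previous one.
Next gap: 16 days. Mon Feb 24 1997 + 16 days = Wed Mar 12 1997.
Next gap: 19 days. Wed Mar 12 1997 + 19 days = Mon Mar 31 1997.
Next gap: 22 days. Mon Mar 31 1997 + 22 days = Tue Apr 22 1997.
Next gap: 25 days. Tue Apr 22 1997 + 25 days = Sat May 17 1997.
Next gap: 28 days. Sat May 17 1997 + 28 days = Sat Jun 14 1997.
Next gap: 31 days. Sat Jun 14 1997 + 31 days = Tue Jul 15 1997.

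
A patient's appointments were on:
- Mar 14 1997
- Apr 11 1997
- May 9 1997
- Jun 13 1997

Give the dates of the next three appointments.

Jul 11 1997, Aug 8 1997, Sep 12 1997

Gaps: 28, 28, 35 days — a mix of 28 and 35. Every date is a Friday.
Each is the 2nd Friday of its month.
July 1997 — 2nd Friday is Jul 11 1997.
August 1997 — 2nd Friday is Aug 8 1997.
September 1997 — 2nd Friday is Sep 12 1997.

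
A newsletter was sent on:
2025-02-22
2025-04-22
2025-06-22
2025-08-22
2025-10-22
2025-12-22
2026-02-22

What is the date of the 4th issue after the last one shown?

Each date is the 22nd; the gaps (59, 61, 61, 61, 61, 62) track the month lengths.
The rule is the 22nd of every 2 months.
Next: April 2026 → 2026-04-22.
June 2026: 2026-06-22.
August 2026: 2026-08-22.
Next: October 2026 → 2026-10-22.

2026-10-22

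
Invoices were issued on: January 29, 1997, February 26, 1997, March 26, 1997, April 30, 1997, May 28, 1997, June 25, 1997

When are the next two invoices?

July 30, 1997; August 27, 1997

These are Wednesdays with 28, 28, 35, 28, 28-day gaps.
Each is the final Wednesday of its month — January 29, 1997 is past the 28th, so '4th Wednesday' doesn't fit.
July 1997 ends with Wednesday July 30, 1997.
August 1997 ends with Wednesday August 27, 1997.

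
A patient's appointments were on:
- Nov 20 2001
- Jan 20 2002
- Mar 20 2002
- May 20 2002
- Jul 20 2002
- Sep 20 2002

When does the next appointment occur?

Each date is the 20th; the gaps (61, 59, 61, 61, 62) track the month lengths.
The rule is the 20th of every 2 months.
November 2002: Nov 20 2002.

Nov 20 2002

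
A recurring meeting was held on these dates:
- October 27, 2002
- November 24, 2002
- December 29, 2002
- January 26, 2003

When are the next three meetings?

February 23, 2003; March 30, 2003; April 27, 2003

Every date is a Sunday; gaps 28, 35, 28 days.
Each is the last Sunday of its month (at least one falls on the 29th or later, ruling out '4th Sunday').
February 2003 ends with Sunday February 23, 2003.
March 2003 ends with Sunday March 30, 2003.
April 2003 ends with Sunday April 27, 2003.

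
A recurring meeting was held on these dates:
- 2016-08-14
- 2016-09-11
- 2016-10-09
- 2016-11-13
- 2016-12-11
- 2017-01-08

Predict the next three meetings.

2017-02-12, 2017-03-12, 2017-04-09

All dates are Sundays, 28, 28, 35, 28, 28 days apart.
Specifically, the 2nd Sunday of each month.
2nd Sunday of February 2017: 2017-02-12.
March 2017 — 2nd Sunday is 2017-03-12.
2nd Sunday of April 2017: 2017-04-09.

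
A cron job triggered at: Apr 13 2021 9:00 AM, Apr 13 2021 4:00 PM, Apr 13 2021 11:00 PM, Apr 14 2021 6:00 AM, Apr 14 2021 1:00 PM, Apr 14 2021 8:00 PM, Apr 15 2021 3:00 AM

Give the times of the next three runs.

The interval is a steady 7 hours (7, 7, 7, 7, 7, 7).
Apr 15 2021 3:00 AM + 7 h = Apr 15 2021 10:00 AM.
Apr 15 2021 10:00 AM + 7 h = Apr 15 2021 5:00 PM.
Apr 15 2021 5:00 PM + 7 h = Apr 16 2021 12:00 AM.

Apr 15 2021 10:00 AM, Apr 15 2021 5:00 PM, Apr 16 2021 12:00 AM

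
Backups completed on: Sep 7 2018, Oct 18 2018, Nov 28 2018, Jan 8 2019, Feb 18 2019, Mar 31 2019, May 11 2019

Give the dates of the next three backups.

Jun 21 2019, Aug 1 2019, Sep 11 2019

Gaps between consecutive events: 41, 41, 41, 41, 41, 41 days — a constant 41-day interval.
May 11 2019 + 41 days = Jun 21 2019.
Jun 21 2019 + 41 days = Aug 1 2019.
Aug 1 2019 + 41 days = Sep 11 2019.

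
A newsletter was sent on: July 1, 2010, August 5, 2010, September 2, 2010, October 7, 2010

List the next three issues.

Gaps: 35, 28, 35 days — a mix of 28 and 35. Every date is a Thursday.
Each is the 1st Thursday of its month.
November 2010 — 1st Thursday is November 4, 2010.
December 2010 — 1st Thursday is December 2, 2010.
January 2011 — 1st Thursday is January 6, 2011.

November 4, 2010; December 2, 2010; January 6, 2011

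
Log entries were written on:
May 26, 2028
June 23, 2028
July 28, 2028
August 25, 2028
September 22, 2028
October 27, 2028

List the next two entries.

Gaps: 28, 35, 28, 28, 35 days — a mix of 28 and 35. Every date is a Friday.
Each is the 4th Friday of its month.
4th Friday of November 2028: November 24, 2028.
4th Friday of December 2028: December 22, 2028.

November 24, 2028; December 22, 2028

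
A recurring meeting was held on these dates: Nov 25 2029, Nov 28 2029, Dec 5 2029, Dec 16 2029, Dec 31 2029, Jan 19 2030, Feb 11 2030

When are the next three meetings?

Gaps: 3, 7, 11, 15, 19, 23 days — each gap is 4 larger than the previous one.
Next gap: 27 days. Feb 11 2030 + 27 days = Mar 10 2030.
Next gap: 31 days. Mar 10 2030 + 31 days = Apr 10 2030.
Next gap: 35 days. Apr 10 2030 + 35 days = May 15 2030.

Mar 10 2030, Apr 10 2030, May 15 2030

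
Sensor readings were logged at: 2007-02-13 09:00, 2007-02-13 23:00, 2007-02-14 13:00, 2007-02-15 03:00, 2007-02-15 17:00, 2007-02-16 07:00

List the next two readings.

Gaps: 14, 14, 14, 14, 14 hours — each event is 14 hours after the previous one.
2007-02-16 07:00 + 14 h = 2007-02-16 21:00.
2007-02-16 21:00 + 14 h = 2007-02-17 11:00.

2007-02-16 21:00, 2007-02-17 11:00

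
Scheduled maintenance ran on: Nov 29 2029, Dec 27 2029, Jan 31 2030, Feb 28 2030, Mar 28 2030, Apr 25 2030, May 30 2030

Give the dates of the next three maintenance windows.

Every date is a Thursday; gaps 28, 35, 28, 28, 28, 35 days.
Each is the last Thursday of its month (at least one falls on the 29th or later, ruling out '4th Thursday').
Last Thursday of June 2030: Jun 27 2030.
Last Thursday of July 2030: Jul 25 2030.
August 2030 ends with Thursday Aug 29 2030.

Jun 27 2030, Jul 25 2030, Aug 29 2030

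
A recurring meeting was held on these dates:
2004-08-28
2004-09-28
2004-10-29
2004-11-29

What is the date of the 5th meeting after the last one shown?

2005-05-03

Every event comes 31 days after the last (31, 31, 31).
2004-11-29 + 31 days = 2004-12-30.
2004-12-30 + 31 days = 2005-01-30.
2005-01-30 + 31 days = 2005-03-02.
2005-03-02 + 31 days = 2005-04-02.
2005-04-02 + 31 days = 2005-05-03.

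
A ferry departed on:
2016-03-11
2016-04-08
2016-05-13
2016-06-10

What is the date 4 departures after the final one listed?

2016-10-14

These are Fridays at 28- or 35-day spacing (28, 35, 28).
The pattern: 2nd Friday of the month.
2nd Friday of July 2016: 2016-07-08.
2nd Friday of August 2016: 2016-08-12.
September 2016 — 2nd Friday is 2016-09-09.
October 2016 — 2nd Friday is 2016-10-14.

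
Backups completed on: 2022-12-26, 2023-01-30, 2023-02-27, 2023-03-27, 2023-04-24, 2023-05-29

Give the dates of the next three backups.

These are Mondays with 35, 28, 28, 28, 35-day gaps.
Each is the final Monday of its month — 2023-01-30 is past the 28th, so '4th Monday' doesn't fit.
June 2023 ends with Monday 2023-06-26.
Last Monday of July 2023: 2023-07-31.
August 2023 ends with Monday 2023-08-28.

2023-06-26, 2023-07-31, 2023-08-28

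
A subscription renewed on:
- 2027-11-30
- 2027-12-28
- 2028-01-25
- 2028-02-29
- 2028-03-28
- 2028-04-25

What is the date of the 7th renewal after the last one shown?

2028-11-28

Every date is a Tuesday; gaps 28, 28, 35, 28, 28 days.
Each is the last Tuesday of its month (at least one falls on the 29th or later, ruling out '4th Tuesday').
May 2028 ends with Tuesday 2028-05-30.
June 2028 ends with Tuesday 2028-06-27.
Last Tuesday of July 2028: 2028-07-25.
Last Tuesday of August 2028: 2028-08-29.
Last Tuesday of September 2028: 2028-09-26.
Last Tuesday of October 2028: 2028-10-31.
November 2028 ends with Tuesday 2028-11-28.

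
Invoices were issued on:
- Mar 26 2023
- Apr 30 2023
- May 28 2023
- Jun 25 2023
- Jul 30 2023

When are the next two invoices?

Every date is a Sunday; gaps 35, 28, 28, 35 days.
Each is the last Sunday of its month (at least one falls on the 29th or later, ruling out '4th Sunday').
August 2023 ends with Sunday Aug 27 2023.
September 2023 ends with Sunday Sep 24 2023.

Aug 27 2023, Sep 24 2023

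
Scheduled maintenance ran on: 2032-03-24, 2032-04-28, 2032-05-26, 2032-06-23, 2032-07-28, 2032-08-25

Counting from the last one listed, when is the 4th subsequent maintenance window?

Gaps: 35, 28, 28, 35, 28 days — a mix of 28 and 35. Every date is a Wednesday.
Each is the 4th Wednesday of its month.
4th Wednesday of September 2032: 2032-09-22.
4th Wednesday of October 2032: 2032-10-27.
4th Wednesday of November 2032: 2032-11-24.
December 2032 — 4th Wednesday is 2032-12-22.

2032-12-22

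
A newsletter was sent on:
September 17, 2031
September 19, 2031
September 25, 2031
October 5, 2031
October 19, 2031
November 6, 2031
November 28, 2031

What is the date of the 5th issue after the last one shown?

Intervals are 2, 6, 10, 14, 18, 22 days — an arithmetic progression with common difference 4.
Next gap: 26 days. November 28, 2031 + 26 days = December 24, 2031.
Next gap: 30 days. December 24, 2031 + 30 days = January 23, 2032.
Next gap: 34 days. January 23, 2032 + 34 days = February 26, 2032.
Next gap: 38 days. February 26, 2032 + 38 days = April 4, 2032.
Next gap: 42 days. April 4, 2032 + 42 days = May 16, 2032.

May 16, 2032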